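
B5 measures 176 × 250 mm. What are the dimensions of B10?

B6: ⌊250/2⌋ × 176 = 125 × 176 mm
B7: ⌊176/2⌋ × 125 = 88 × 125 mm
B8: ⌊125/2⌋ × 88 = 62 × 88 mm
B9: ⌊88/2⌋ × 62 = 44 × 62 mm
B10: ⌊62/2⌋ × 44 = 31 × 44 mm

31 × 44 mm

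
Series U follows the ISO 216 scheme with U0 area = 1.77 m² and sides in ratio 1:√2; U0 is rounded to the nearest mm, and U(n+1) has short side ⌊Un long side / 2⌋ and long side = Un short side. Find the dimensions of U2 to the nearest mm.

Let U0's short side be w mm. w · w√2 = 1.77 m² = 1,770,000 mm², so w ≈ 1118.7 mm and w√2 ≈ 1582.1 mm → U0 = 1119 × 1582 mm.
U1: ⌊1582/2⌋ × 1119 = 791 × 1119 mm
U2: ⌊1119/2⌋ × 791 = 559 × 791 mm

559 × 791 mm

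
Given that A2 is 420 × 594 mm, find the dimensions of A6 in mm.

A3: ⌊594/2⌋ × 420 = 297 × 420 mm
A4: ⌊420/2⌋ × 297 = 210 × 297 mm
A5: ⌊297/2⌋ × 210 = 148 × 210 mm
A6: ⌊210/2⌋ × 148 = 105 × 148 mm

105 × 148 mm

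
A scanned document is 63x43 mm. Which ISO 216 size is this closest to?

B9 (44 × 62 mm)

Aspect ratio 63/43 ≈ 1.465 (ISO target is √2 ≈ 1.414).
In the B-series (B0 = 1000 × 1414 mm): B9 = 44 × 62 mm.
Off by 2 mm total — nearest standard size.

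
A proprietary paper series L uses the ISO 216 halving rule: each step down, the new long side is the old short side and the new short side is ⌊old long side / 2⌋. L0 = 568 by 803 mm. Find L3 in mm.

L1: ⌊803/2⌋ × 568 = 401 × 568 mm
L2: ⌊568/2⌋ × 401 = 284 × 401 mm
L3: ⌊401/2⌋ × 284 = 200 × 284 mm

200 × 284 mm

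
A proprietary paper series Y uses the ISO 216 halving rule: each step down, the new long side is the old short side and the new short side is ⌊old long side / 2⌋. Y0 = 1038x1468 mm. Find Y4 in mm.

Y1: ⌊1468/2⌋ × 1038 = 734 × 1038 mm
Y2: ⌊1038/2⌋ × 734 = 519 × 734 mm
Y3: ⌊734/2⌋ × 519 = 367 × 519 mm
Y4: ⌊519/2⌋ × 367 = 259 × 367 mm

259 × 367 mm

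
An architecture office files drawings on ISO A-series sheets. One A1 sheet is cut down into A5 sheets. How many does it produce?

16

Each ISO step halves the sheet: 1 × A1 → 2 × A2 → 4 × A3 → 8 × A4 → …
From A1 to A5 is 4 halving steps: 2^4 = 16.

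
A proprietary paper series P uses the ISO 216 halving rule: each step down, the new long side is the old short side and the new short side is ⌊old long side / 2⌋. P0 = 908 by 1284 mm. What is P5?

160 × 227 mm

P1: ⌊1284/2⌋ × 908 = 642 × 908 mm
P2: ⌊908/2⌋ × 642 = 454 × 642 mm
P3: ⌊642/2⌋ × 454 = 321 × 454 mm
P4: ⌊454/2⌋ × 321 = 227 × 321 mm
P5: ⌊321/2⌋ × 227 = 160 × 227 mm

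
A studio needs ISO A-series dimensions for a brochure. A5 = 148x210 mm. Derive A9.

A6: ⌊210/2⌋ × 148 = 105 × 148 mm
A7: ⌊148/2⌋ × 105 = 74 × 105 mm
A8: ⌊105/2⌋ × 74 = 52 × 74 mm
A9: ⌊74/2⌋ × 52 = 37 × 52 mm

37 × 52 mm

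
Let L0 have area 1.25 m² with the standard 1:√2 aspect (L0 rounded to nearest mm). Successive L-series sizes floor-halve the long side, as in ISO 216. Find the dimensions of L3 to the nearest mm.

Let L0's short side be w mm. w · w√2 = 1.25 m² = 1,250,000 mm², so w ≈ 940.2 mm and w√2 ≈ 1329.6 mm → L0 = 940 × 1330 mm.
L1: ⌊1330/2⌋ × 940 = 665 × 940 mm
L2: ⌊940/2⌋ × 665 = 470 × 665 mm
L3: ⌊665/2⌋ × 470 = 332 × 470 mm

332 × 470 mm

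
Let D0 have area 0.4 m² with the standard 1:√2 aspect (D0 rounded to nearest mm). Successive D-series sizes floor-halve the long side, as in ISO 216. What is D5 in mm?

94 × 133 mm

Let D0's short side be w mm. w · w√2 = 0.4 m² = 400,000 mm², so w ≈ 531.8 mm and w√2 ≈ 752.1 mm → D0 = 532 × 752 mm.
D1: ⌊752/2⌋ × 532 = 376 × 532 mm
D2: ⌊532/2⌋ × 376 = 266 × 376 mm
D3: ⌊376/2⌋ × 266 = 188 × 266 mm
D4: ⌊266/2⌋ × 188 = 133 × 188 mm
D5: ⌊188/2⌋ × 133 = 94 × 133 mm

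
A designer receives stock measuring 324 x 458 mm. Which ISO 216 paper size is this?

Aspect ratio 458/324 ≈ 1.414 — close to the ISO √2 ≈ 1.414.
In the C-series (envelope sizes, between A and B): C3 = 324 × 458 mm.

C3 (324 × 458 mm)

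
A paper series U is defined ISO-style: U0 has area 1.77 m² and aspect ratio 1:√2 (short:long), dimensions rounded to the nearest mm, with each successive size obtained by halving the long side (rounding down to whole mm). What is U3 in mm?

Let U0's short side be w mm. w · w√2 = 1.77 m² = 1,770,000 mm², so w ≈ 1118.7 mm and w√2 ≈ 1582.1 mm → U0 = 1119 × 1582 mm.
U1: ⌊1582/2⌋ × 1119 = 791 × 1119 mm
U2: ⌊1119/2⌋ × 791 = 559 × 791 mm
U3: ⌊791/2⌋ × 559 = 395 × 559 mm

395 × 559 mm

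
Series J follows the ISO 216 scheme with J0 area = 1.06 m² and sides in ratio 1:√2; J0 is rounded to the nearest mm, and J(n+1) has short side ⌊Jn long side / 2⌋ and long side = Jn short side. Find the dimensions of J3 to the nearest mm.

306 × 433 mm

Let J0's short side be w mm. w · w√2 = 1.06 m² = 1,060,000 mm², so w ≈ 865.8 mm and w√2 ≈ 1224.4 mm → J0 = 866 × 1224 mm.
J1: ⌊1224/2⌋ × 866 = 612 × 866 mm
J2: ⌊866/2⌋ × 612 = 433 × 612 mm
J3: ⌊612/2⌋ × 433 = 306 × 433 mm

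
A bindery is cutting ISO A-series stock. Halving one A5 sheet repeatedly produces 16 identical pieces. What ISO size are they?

A9

16 = 2^4, so 4 halving steps.
A5 → A6 → … → A9 after 4 steps.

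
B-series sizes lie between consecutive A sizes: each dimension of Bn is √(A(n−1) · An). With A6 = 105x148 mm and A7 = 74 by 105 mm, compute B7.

88 × 125 mm

Short side: √(105 · 74) = √7770 ≈ 88.1 → 88 mm
Long side: √(148 · 105) = √15540 ≈ 124.7 → 125 mm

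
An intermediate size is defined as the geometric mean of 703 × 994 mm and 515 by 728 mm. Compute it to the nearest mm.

Short side: √(703 · 515) = √362045 ≈ 601.7 → 602 mm
Long side: √(994 · 728) = √723632 ≈ 850.7 → 851 mm

602 × 851 mm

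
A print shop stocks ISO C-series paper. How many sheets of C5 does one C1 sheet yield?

Each ISO step halves the sheet: 1 × C1 → 2 × C2 → 4 × C3 → 8 × C4 → …
From C1 to C5 is 4 halving steps: 2^4 = 16.

16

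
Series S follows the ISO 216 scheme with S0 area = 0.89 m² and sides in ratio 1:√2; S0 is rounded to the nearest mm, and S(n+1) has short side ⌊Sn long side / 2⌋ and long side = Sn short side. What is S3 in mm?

Let S0's short side be w mm. w · w√2 = 0.89 m² = 890,000 mm², so w ≈ 793.3 mm and w√2 ≈ 1121.9 mm → S0 = 793 × 1122 mm.
S1: ⌊1122/2⌋ × 793 = 561 × 793 mm
S2: ⌊793/2⌋ × 561 = 396 × 561 mm
S3: ⌊561/2⌋ × 396 = 280 × 396 mm

280 × 396 mm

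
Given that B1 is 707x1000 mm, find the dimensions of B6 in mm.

B2: ⌊1000/2⌋ × 707 = 500 × 707 mm
B3: ⌊707/2⌋ × 500 = 353 × 500 mm
B4: ⌊500/2⌋ × 353 = 250 × 353 mm
B5: ⌊353/2⌋ × 250 = 176 × 250 mm
B6: ⌊250/2⌋ × 176 = 125 × 176 mm

125 × 176 mm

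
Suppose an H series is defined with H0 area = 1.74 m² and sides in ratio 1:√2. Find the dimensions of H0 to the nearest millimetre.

1109 × 1569 mm

Let the short side be w mm. Then w · w√2 = 1.74 m² = 1,740,000 mm².
w² = 1,740,000/√2, so w ≈ 1109.2 mm; long side = w√2 ≈ 1568.7 mm.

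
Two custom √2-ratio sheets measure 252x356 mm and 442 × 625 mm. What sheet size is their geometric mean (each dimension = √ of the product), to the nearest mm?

Short side: √(252 · 442) = √111384 ≈ 333.7 → 334 mm
Long side: √(356 · 625) = √222500 ≈ 471.7 → 472 mm

334 × 472 mm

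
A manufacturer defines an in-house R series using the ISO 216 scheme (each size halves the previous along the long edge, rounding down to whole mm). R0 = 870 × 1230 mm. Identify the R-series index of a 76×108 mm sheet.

R0: 870 × 1230 mm
R1: 615 × 870 mm
R2: 435 × 615 mm
R3: 307 × 435 mm
R4: 217 × 307 mm
R5: 153 × 217 mm
R6: 108 × 153 mm
R7: 76 × 108 mm
R8: 54 × 76 mm
→ matches R7.

R7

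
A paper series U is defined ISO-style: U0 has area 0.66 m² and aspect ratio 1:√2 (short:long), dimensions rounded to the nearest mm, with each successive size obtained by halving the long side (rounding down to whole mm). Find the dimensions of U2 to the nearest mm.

Let U0's short side be w mm. w · w√2 = 0.66 m² = 660,000 mm², so w ≈ 683.1 mm and w√2 ≈ 966.1 mm → U0 = 683 × 966 mm.
U1: ⌊966/2⌋ × 683 = 483 × 683 mm
U2: ⌊683/2⌋ × 483 = 341 × 483 mm

341 × 483 mm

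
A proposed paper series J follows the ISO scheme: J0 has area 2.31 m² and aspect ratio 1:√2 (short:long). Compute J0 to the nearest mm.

Let the short side be w mm. Then w · w√2 = 2.31 m² = 2,310,000 mm².
w² = 2,310,000/√2, so w ≈ 1278.1 mm; long side = w√2 ≈ 1807.4 mm.

1278 × 1807 mm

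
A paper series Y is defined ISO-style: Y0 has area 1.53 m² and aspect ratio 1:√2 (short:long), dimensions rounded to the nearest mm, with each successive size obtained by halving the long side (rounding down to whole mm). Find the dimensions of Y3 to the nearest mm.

367 × 520 mm

Let Y0's short side be w mm. w · w√2 = 1.53 m² = 1,530,000 mm², so w ≈ 1040.1 mm and w√2 ≈ 1471.0 mm → Y0 = 1040 × 1471 mm.
Y1: ⌊1471/2⌋ × 1040 = 735 × 1040 mm
Y2: ⌊1040/2⌋ × 735 = 520 × 735 mm
Y3: ⌊735/2⌋ × 520 = 367 × 520 mm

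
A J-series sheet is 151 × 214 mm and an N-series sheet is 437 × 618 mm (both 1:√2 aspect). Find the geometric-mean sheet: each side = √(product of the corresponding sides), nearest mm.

Short side: √(151 · 437) = √65987 ≈ 256.9 → 257 mm
Long side: √(214 · 618) = √132252 ≈ 363.7 → 364 mm

257 × 364 mm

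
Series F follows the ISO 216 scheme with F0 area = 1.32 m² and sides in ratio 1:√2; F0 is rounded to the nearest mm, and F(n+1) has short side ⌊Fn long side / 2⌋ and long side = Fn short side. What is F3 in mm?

Let F0's short side be w mm. w · w√2 = 1.32 m² = 1,320,000 mm², so w ≈ 966.1 mm and w√2 ≈ 1366.3 mm → F0 = 966 × 1366 mm.
F1: ⌊1366/2⌋ × 966 = 683 × 966 mm
F2: ⌊966/2⌋ × 683 = 483 × 683 mm
F3: ⌊683/2⌋ × 483 = 341 × 483 mm

341 × 483 mm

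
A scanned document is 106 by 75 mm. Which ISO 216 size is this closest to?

Aspect ratio 106/75 ≈ 1.413 — close to the ISO √2 ≈ 1.414.
In the A-series (A0 area = 1 m²): A7 = 74 × 105 mm.
Off by 2 mm total — nearest standard size.

A7 (74 × 105 mm)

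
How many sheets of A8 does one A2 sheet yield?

Each ISO step halves the sheet: 1 × A2 → 2 × A3 → 4 × A4 → 8 × A5 → …
From A2 to A8 is 6 halving steps: 2^6 = 64.

64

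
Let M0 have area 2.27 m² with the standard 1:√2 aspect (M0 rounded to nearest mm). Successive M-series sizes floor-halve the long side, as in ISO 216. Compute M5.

224 × 316 mm

Let M0's short side be w mm. w · w√2 = 2.27 m² = 2,270,000 mm², so w ≈ 1266.9 mm and w√2 ≈ 1791.7 mm → M0 = 1267 × 1792 mm.
M1: ⌊1792/2⌋ × 1267 = 896 × 1267 mm
M2: ⌊1267/2⌋ × 896 = 633 × 896 mm
M3: ⌊896/2⌋ × 633 = 448 × 633 mm
M4: ⌊633/2⌋ × 448 = 316 × 448 mm
M5: ⌊448/2⌋ × 316 = 224 × 316 mm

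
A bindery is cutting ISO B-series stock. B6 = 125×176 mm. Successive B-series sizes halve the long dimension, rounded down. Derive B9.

44 × 62 mm

B7: ⌊176/2⌋ × 125 = 88 × 125 mm
B8: ⌊125/2⌋ × 88 = 62 × 88 mm
B9: ⌊88/2⌋ × 62 = 44 × 62 mm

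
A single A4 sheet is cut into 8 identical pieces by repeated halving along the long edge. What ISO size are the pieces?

A7

8 = 2^3, so 3 halving steps.
A4 → A5 → … → A7 after 3 steps.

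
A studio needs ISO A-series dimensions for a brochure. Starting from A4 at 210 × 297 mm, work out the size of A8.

52 × 74 mm

A5: ⌊297/2⌋ × 210 = 148 × 210 mm
A6: ⌊210/2⌋ × 148 = 105 × 148 mm
A7: ⌊148/2⌋ × 105 = 74 × 105 mm
A8: ⌊105/2⌋ × 74 = 52 × 74 mm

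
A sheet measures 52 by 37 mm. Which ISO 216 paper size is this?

A9 (37 × 52 mm)

Aspect ratio 52/37 ≈ 1.405 — close to the ISO √2 ≈ 1.414.
In the A-series (A0 area = 1 m²): A9 = 37 × 52 mm.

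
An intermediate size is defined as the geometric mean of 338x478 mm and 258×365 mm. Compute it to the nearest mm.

Short side: √(338 · 258) = √87204 ≈ 295.3 → 295 mm
Long side: √(478 · 365) = √174470 ≈ 417.7 → 418 mm

295 × 418 mm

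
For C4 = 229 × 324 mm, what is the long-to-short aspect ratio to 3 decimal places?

1.415

324 / 229 = 1.415
Matches √2 ≈ 1.414 — the ISO 216 defining ratio.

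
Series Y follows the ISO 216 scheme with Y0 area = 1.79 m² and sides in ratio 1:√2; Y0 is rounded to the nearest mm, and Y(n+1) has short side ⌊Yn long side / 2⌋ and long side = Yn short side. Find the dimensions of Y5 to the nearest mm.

Let Y0's short side be w mm. w · w√2 = 1.79 m² = 1,790,000 mm², so w ≈ 1125.0 mm and w√2 ≈ 1591.1 mm → Y0 = 1125 × 1591 mm.
Y1: ⌊1591/2⌋ × 1125 = 795 × 1125 mm
Y2: ⌊1125/2⌋ × 795 = 562 × 795 mm
Y3: ⌊795/2⌋ × 562 = 397 × 562 mm
Y4: ⌊562/2⌋ × 397 = 281 × 397 mm
Y5: ⌊397/2⌋ × 281 = 198 × 281 mm

198 × 281 mm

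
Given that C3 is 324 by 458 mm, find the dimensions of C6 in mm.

114 × 162 mm

C4: ⌊458/2⌋ × 324 = 229 × 324 mm
C5: ⌊324/2⌋ × 229 = 162 × 229 mm
C6: ⌊229/2⌋ × 162 = 114 × 162 mm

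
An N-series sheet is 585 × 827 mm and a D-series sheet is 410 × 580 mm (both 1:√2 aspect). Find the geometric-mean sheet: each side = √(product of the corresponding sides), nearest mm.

490 × 693 mm

Short side: √(585 · 410) = √239850 ≈ 489.7 → 490 mm
Long side: √(827 · 580) = √479660 ≈ 692.6 → 693 mm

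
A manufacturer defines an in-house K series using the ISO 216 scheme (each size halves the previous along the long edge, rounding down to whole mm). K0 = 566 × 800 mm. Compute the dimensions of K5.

K1: ⌊800/2⌋ × 566 = 400 × 566 mm
K2: ⌊566/2⌋ × 400 = 283 × 400 mm
K3: ⌊400/2⌋ × 283 = 200 × 283 mm
K4: ⌊283/2⌋ × 200 = 141 × 200 mm
K5: ⌊200/2⌋ × 141 = 100 × 141 mm

100 × 141 mm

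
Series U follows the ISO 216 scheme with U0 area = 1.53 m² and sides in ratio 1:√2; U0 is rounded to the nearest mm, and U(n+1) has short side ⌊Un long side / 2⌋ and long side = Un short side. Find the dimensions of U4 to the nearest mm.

Let U0's short side be w mm. w · w√2 = 1.53 m² = 1,530,000 mm², so w ≈ 1040.1 mm and w√2 ≈ 1471.0 mm → U0 = 1040 × 1471 mm.
U1: ⌊1471/2⌋ × 1040 = 735 × 1040 mm
U2: ⌊1040/2⌋ × 735 = 520 × 735 mm
U3: ⌊735/2⌋ × 520 = 367 × 520 mm
U4: ⌊520/2⌋ × 367 = 260 × 367 mm

260 × 367 mm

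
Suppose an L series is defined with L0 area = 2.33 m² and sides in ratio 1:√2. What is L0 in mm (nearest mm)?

1284 × 1815 mm

Let the short side be w mm. Then w · w√2 = 2.33 m² = 2,330,000 mm².
w² = 2,330,000/√2, so w ≈ 1283.6 mm; long side = w√2 ≈ 1815.2 mm.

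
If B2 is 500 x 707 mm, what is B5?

176 × 250 mm

B3: ⌊707/2⌋ × 500 = 353 × 500 mm
B4: ⌊500/2⌋ × 353 = 250 × 353 mm
B5: ⌊353/2⌋ × 250 = 176 × 250 mm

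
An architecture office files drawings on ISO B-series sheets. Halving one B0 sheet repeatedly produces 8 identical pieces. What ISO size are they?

8 = 2^3, so 3 halving steps.
B0 → B1 → … → B3 after 3 steps.

B3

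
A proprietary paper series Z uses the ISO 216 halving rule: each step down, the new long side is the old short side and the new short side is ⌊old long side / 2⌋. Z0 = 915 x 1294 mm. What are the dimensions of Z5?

Z1: ⌊1294/2⌋ × 915 = 647 × 915 mm
Z2: ⌊915/2⌋ × 647 = 457 × 647 mm
Z3: ⌊647/2⌋ × 457 = 323 × 457 mm
Z4: ⌊457/2⌋ × 323 = 228 × 323 mm
Z5: ⌊323/2⌋ × 228 = 161 × 228 mm

161 × 228 mm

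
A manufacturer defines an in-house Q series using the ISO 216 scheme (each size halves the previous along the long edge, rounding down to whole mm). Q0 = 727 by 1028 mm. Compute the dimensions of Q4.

Q1 = 514 × 727 mm (from Q0 by 1 halving).
Q2: ⌊727/2⌋ × 514 = 363 × 514 mm
Q3: ⌊514/2⌋ × 363 = 257 × 363 mm
Q4: ⌊363/2⌋ × 257 = 181 × 257 mm

181 × 257 mm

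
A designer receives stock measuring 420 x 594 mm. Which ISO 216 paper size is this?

Aspect ratio 594/420 ≈ 1.414 — close to the ISO √2 ≈ 1.414.
In the A-series (A0 area = 1 m²): A2 = 420 × 594 mm.

A2 (420 × 594 mm)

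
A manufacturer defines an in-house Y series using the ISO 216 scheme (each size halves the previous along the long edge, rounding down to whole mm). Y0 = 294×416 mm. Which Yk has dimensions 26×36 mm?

Y0: 294 × 416 mm
Y1: 208 × 294 mm
Y2: 147 × 208 mm
Y3: 104 × 147 mm
Y4: 73 × 104 mm
Y5: 52 × 73 mm
Y6: 36 × 52 mm
Y7: 26 × 36 mm
Y8: 18 × 26 mm
→ matches Y7.

Y7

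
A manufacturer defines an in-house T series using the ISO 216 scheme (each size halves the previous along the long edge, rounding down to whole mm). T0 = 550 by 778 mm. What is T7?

48 × 68 mm

T1 = 389 × 550 mm (from T0 by 1 halving).
T2: ⌊550/2⌋ × 389 = 275 × 389 mm
T3: ⌊389/2⌋ × 275 = 194 × 275 mm
T4: ⌊275/2⌋ × 194 = 137 × 194 mm
T5: ⌊194/2⌋ × 137 = 97 × 137 mm
T6: ⌊137/2⌋ × 97 = 68 × 97 mm
T7: ⌊97/2⌋ × 68 = 48 × 68 mm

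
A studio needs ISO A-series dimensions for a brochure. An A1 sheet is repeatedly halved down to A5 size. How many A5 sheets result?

16

A1 = 594 × 841 mm; A5 = 148 × 210 mm.
Each halving step doubles the count; 4 steps from A1 to A5.
2^4 = 16.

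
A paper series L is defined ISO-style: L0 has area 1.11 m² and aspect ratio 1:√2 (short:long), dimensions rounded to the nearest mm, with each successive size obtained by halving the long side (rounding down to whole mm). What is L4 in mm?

Let L0's short side be w mm. w · w√2 = 1.11 m² = 1,110,000 mm², so w ≈ 885.9 mm and w√2 ≈ 1252.9 mm → L0 = 886 × 1253 mm.
L1: ⌊1253/2⌋ × 886 = 626 × 886 mm
L2: ⌊886/2⌋ × 626 = 443 × 626 mm
L3: ⌊626/2⌋ × 443 = 313 × 443 mm
L4: ⌊443/2⌋ × 313 = 221 × 313 mm

221 × 313 mm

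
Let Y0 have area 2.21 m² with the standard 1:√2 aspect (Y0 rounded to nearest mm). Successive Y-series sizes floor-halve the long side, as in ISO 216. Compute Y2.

625 × 884 mm

Let Y0's short side be w mm. w · w√2 = 2.21 m² = 2,210,000 mm², so w ≈ 1250.1 mm and w√2 ≈ 1767.9 mm → Y0 = 1250 × 1768 mm.
Y1: ⌊1768/2⌋ × 1250 = 884 × 1250 mm
Y2: ⌊1250/2⌋ × 884 = 625 × 884 mm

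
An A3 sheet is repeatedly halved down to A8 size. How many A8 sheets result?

Each ISO step halves the sheet: 1 × A3 → 2 × A4 → 4 × A5 → 8 × A6 → …
From A3 to A8 is 5 halving steps: 2^5 = 32.

32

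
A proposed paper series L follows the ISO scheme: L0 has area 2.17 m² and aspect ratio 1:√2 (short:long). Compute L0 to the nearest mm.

Let the short side be w mm. Then w · w√2 = 2.17 m² = 2,170,000 mm².
w² = 2,170,000/√2, so w ≈ 1238.7 mm; long side = w√2 ≈ 1751.8 mm.

1239 × 1752 mm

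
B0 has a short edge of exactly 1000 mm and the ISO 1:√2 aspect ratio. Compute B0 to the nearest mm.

Short side = 1000 mm; long side = 1000√2 ≈ 1414.2 mm.

1000 × 1414 mm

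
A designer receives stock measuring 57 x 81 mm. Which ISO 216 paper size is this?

C8 (57 × 81 mm)

Aspect ratio 81/57 ≈ 1.421 — close to the ISO √2 ≈ 1.414.
In the C-series (envelope sizes, between A and B): C8 = 57 × 81 mm.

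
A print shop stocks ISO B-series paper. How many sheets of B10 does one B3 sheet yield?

Each ISO step halves the sheet: 1 × B3 → 2 × B4 → 4 × B5 → 8 × B6 → …
From B3 to B10 is 7 halving steps: 2^7 = 128.

128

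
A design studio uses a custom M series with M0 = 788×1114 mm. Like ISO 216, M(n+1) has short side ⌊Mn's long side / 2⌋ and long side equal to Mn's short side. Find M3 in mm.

278 × 394 mm

M1 = 557 × 788 mm (from M0 by 1 halving).
M2: ⌊788/2⌋ × 557 = 394 × 557 mm
M3: ⌊557/2⌋ × 394 = 278 × 394 mm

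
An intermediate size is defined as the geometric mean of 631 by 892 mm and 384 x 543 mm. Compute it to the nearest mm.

Short side: √(631 · 384) = √242304 ≈ 492.2 → 492 mm
Long side: √(892 · 543) = √484356 ≈ 696.0 → 696 mm

492 × 696 mm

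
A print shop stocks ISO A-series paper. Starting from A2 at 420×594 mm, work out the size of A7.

A3: ⌊594/2⌋ × 420 = 297 × 420 mm
A4: ⌊420/2⌋ × 297 = 210 × 297 mm
A5: ⌊297/2⌋ × 210 = 148 × 210 mm
A6: ⌊210/2⌋ × 148 = 105 × 148 mm
A7: ⌊148/2⌋ × 105 = 74 × 105 mm

74 × 105 mm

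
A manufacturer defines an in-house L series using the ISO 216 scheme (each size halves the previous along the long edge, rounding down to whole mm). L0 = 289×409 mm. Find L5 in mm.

L1: ⌊409/2⌋ × 289 = 204 × 289 mm
L2: ⌊289/2⌋ × 204 = 144 × 204 mm
L3: ⌊204/2⌋ × 144 = 102 × 144 mm
L4: ⌊144/2⌋ × 102 = 72 × 102 mm
L5: ⌊102/2⌋ × 72 = 51 × 72 mm

51 × 72 mm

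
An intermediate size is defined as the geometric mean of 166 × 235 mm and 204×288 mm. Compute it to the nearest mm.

184 × 260 mm

Short side: √(166 · 204) = √33864 ≈ 184.0 → 184 mm
Long side: √(235 · 288) = √67680 ≈ 260.2 → 260 mm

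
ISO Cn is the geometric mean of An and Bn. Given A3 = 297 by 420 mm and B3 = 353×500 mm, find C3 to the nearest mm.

Short side: √(297 · 353) = √104841 ≈ 323.8 → 324 mm
Long side: √(420 · 500) = √210000 ≈ 458.3 → 458 mm

324 × 458 mm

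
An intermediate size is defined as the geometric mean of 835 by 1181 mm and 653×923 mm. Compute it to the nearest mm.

738 × 1044 mm

Short side: √(835 · 653) = √545255 ≈ 738.4 → 738 mm
Long side: √(1181 · 923) = √1090063 ≈ 1044.1 → 1044 mm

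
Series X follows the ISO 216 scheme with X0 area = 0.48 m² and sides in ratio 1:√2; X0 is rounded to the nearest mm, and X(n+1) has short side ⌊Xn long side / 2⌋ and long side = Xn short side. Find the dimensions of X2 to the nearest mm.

Let X0's short side be w mm. w · w√2 = 0.48 m² = 480,000 mm², so w ≈ 582.6 mm and w√2 ≈ 823.9 mm → X0 = 583 × 824 mm.
X1: ⌊824/2⌋ × 583 = 412 × 583 mm
X2: ⌊583/2⌋ × 412 = 291 × 412 mm

291 × 412 mm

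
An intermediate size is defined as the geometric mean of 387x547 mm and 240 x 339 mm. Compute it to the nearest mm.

Short side: √(387 · 240) = √92880 ≈ 304.8 → 305 mm
Long side: √(547 · 339) = √185433 ≈ 430.6 → 431 mm

305 × 431 mm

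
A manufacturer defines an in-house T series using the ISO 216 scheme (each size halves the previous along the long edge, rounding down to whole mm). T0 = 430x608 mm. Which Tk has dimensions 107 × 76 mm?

T0: 430 × 608 mm
T1: 304 × 430 mm
T2: 215 × 304 mm
T3: 152 × 215 mm
T4: 107 × 152 mm
T5: 76 × 107 mm
T6: 53 × 76 mm
→ matches T5.

T5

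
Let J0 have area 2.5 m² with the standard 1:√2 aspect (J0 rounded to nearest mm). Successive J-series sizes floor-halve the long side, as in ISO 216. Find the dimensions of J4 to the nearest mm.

332 × 470 mm

Let J0's short side be w mm. w · w√2 = 2.5 m² = 2,500,000 mm², so w ≈ 1329.6 mm and w√2 ≈ 1880.3 mm → J0 = 1330 × 1880 mm.
J1: ⌊1880/2⌋ × 1330 = 940 × 1330 mm
J2: ⌊1330/2⌋ × 940 = 665 × 940 mm
J3: ⌊940/2⌋ × 665 = 470 × 665 mm
J4: ⌊665/2⌋ × 470 = 332 × 470 mm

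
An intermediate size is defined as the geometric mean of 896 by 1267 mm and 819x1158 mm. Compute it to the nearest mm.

857 × 1211 mm

Short side: √(896 · 819) = √733824 ≈ 856.6 → 857 mm
Long side: √(1267 · 1158) = √1467186 ≈ 1211.3 → 1211 mm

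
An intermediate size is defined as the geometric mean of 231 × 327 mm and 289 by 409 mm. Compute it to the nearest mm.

Short side: √(231 · 289) = √66759 ≈ 258.4 → 258 mm
Long side: √(327 · 409) = √133743 ≈ 365.7 → 366 mm

258 × 366 mm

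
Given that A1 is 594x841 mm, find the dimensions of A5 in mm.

A2: ⌊841/2⌋ × 594 = 420 × 594 mm
A3: ⌊594/2⌋ × 420 = 297 × 420 mm
A4: ⌊420/2⌋ × 297 = 210 × 297 mm
A5: ⌊297/2⌋ × 210 = 148 × 210 mm

148 × 210 mm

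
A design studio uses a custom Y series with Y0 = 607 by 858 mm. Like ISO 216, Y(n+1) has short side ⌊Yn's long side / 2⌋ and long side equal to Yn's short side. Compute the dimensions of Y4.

151 × 214 mm

Y1: ⌊858/2⌋ × 607 = 429 × 607 mm
Y2: ⌊607/2⌋ × 429 = 303 × 429 mm
Y3: ⌊429/2⌋ × 303 = 214 × 303 mm
Y4: ⌊303/2⌋ × 214 = 151 × 214 mm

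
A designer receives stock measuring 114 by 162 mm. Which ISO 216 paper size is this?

C6 (114 × 162 mm)

Aspect ratio 162/114 ≈ 1.421 — close to the ISO √2 ≈ 1.414.
In the C-series (envelope sizes, between A and B): C6 = 114 × 162 mm.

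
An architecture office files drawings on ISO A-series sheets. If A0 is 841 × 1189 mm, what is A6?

A1: ⌊1189/2⌋ × 841 = 594 × 841 mm
A2: ⌊841/2⌋ × 594 = 420 × 594 mm
A3: ⌊594/2⌋ × 420 = 297 × 420 mm
A4: ⌊420/2⌋ × 297 = 210 × 297 mm
A5: ⌊297/2⌋ × 210 = 148 × 210 mm
A6: ⌊210/2⌋ × 148 = 105 × 148 mm

105 × 148 mm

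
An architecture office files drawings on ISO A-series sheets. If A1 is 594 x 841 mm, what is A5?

A2: ⌊841/2⌋ × 594 = 420 × 594 mm
A3: ⌊594/2⌋ × 420 = 297 × 420 mm
A4: ⌊420/2⌋ × 297 = 210 × 297 mm
A5: ⌊297/2⌋ × 210 = 148 × 210 mm

148 × 210 mm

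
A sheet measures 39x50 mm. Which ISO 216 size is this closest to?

A9 (37 × 52 mm)

Aspect ratio 50/39 ≈ 1.282 (ISO target is √2 ≈ 1.414).
In the A-series (A0 area = 1 m²): A9 = 37 × 52 mm.
Off by 4 mm total — nearest standard size.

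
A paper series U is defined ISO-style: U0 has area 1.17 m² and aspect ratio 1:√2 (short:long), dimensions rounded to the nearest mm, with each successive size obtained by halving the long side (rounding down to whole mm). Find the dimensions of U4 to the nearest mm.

Let U0's short side be w mm. w · w√2 = 1.17 m² = 1,170,000 mm², so w ≈ 909.6 mm and w√2 ≈ 1286.3 mm → U0 = 910 × 1286 mm.
U1: ⌊1286/2⌋ × 910 = 643 × 910 mm
U2: ⌊910/2⌋ × 643 = 455 × 643 mm
U3: ⌊643/2⌋ × 455 = 321 × 455 mm
U4: ⌊455/2⌋ × 321 = 227 × 321 mm

227 × 321 mm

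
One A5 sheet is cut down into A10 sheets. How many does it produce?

Each ISO step halves the sheet: 1 × A5 → 2 × A6 → 4 × A7 → 8 × A8 → …
From A5 to A10 is 5 halving steps: 2^5 = 32.

32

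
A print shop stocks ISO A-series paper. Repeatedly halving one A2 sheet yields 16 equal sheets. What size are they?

A6

16 = 2^4, so 4 halving steps.
A2 → A3 → … → A6 after 4 steps.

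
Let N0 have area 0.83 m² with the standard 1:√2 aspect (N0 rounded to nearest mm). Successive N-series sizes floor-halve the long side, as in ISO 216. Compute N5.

135 × 191 mm

Let N0's short side be w mm. w · w√2 = 0.83 m² = 830,000 mm², so w ≈ 766.1 mm and w√2 ≈ 1083.4 mm → N0 = 766 × 1083 mm.
N1: ⌊1083/2⌋ × 766 = 541 × 766 mm
N2: ⌊766/2⌋ × 541 = 383 × 541 mm
N3: ⌊541/2⌋ × 383 = 270 × 383 mm
N4: ⌊383/2⌋ × 270 = 191 × 270 mm
N5: ⌊270/2⌋ × 191 = 135 × 191 mm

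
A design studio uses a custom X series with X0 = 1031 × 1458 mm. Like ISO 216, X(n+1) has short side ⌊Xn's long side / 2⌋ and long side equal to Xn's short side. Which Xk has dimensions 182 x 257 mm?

X5

X0: 1031 × 1458 mm
X1: 729 × 1031 mm
X2: 515 × 729 mm
X3: 364 × 515 mm
X4: 257 × 364 mm
X5: 182 × 257 mm
X6: 128 × 182 mm
→ matches X5.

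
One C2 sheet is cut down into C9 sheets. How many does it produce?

Each ISO step halves the sheet: 1 × C2 → 2 × C3 → 4 × C4 → 8 × C5 → …
From C2 to C9 is 7 halving steps: 2^7 = 128.

128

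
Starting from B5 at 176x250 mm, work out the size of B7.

B6: ⌊250/2⌋ × 176 = 125 × 176 mm
B7: ⌊176/2⌋ × 125 = 88 × 125 mm

88 × 125 mm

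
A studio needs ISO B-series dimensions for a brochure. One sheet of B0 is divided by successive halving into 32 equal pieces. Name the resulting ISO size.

B5

32 = 2^5, so 5 halving steps.
B0 → B1 → … → B5 after 5 steps.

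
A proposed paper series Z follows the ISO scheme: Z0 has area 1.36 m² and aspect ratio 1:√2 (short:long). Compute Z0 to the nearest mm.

981 × 1387 mm

Let the short side be w mm. Then w · w√2 = 1.36 m² = 1,360,000 mm².
w² = 1,360,000/√2, so w ≈ 980.6 mm; long side = w√2 ≈ 1386.8 mm.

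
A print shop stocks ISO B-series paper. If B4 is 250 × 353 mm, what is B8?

62 × 88 mm

B5: ⌊353/2⌋ × 250 = 176 × 250 mm
B6: ⌊250/2⌋ × 176 = 125 × 176 mm
B7: ⌊176/2⌋ × 125 = 88 × 125 mm
B8: ⌊125/2⌋ × 88 = 62 × 88 mm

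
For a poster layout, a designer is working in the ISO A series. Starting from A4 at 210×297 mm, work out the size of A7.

74 × 105 mm

A5: ⌊297/2⌋ × 210 = 148 × 210 mm
A6: ⌊210/2⌋ × 148 = 105 × 148 mm
A7: ⌊148/2⌋ × 105 = 74 × 105 mm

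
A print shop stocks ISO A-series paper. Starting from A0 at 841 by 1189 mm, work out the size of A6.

A1: ⌊1189/2⌋ × 841 = 594 × 841 mm
A2: ⌊841/2⌋ × 594 = 420 × 594 mm
A3: ⌊594/2⌋ × 420 = 297 × 420 mm
A4: ⌊420/2⌋ × 297 = 210 × 297 mm
A5: ⌊297/2⌋ × 210 = 148 × 210 mm
A6: ⌊210/2⌋ × 148 = 105 × 148 mm

105 × 148 mm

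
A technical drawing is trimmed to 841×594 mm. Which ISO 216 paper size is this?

A1 (594 × 841 mm)

Aspect ratio 841/594 ≈ 1.416 — close to the ISO √2 ≈ 1.414.
In the A-series (A0 area = 1 m²): A1 = 594 × 841 mm.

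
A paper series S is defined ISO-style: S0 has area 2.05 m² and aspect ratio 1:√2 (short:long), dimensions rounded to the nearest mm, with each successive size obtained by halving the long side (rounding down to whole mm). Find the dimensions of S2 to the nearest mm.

Let S0's short side be w mm. w · w√2 = 2.05 m² = 2,050,000 mm², so w ≈ 1204.0 mm and w√2 ≈ 1702.7 mm → S0 = 1204 × 1703 mm.
S1: ⌊1703/2⌋ × 1204 = 851 × 1204 mm
S2: ⌊1204/2⌋ × 851 = 602 × 851 mm

602 × 851 mm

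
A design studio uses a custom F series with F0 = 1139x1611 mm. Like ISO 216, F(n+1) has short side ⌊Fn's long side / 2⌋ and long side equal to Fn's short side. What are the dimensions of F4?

284 × 402 mm

F1 = 805 × 1139 mm (from F0 by 1 halving).
F2: ⌊1139/2⌋ × 805 = 569 × 805 mm
F3: ⌊805/2⌋ × 569 = 402 × 569 mm
F4: ⌊569/2⌋ × 402 = 284 × 402 mm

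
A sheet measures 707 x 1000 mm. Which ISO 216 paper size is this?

Aspect ratio 1000/707 ≈ 1.414 — close to the ISO √2 ≈ 1.414.
In the B-series (B0 = 1000 × 1414 mm): B1 = 707 × 1000 mm.

B1 (707 × 1000 mm)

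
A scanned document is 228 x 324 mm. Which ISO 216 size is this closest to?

Aspect ratio 324/228 ≈ 1.421 — close to the ISO √2 ≈ 1.414.
In the C-series (envelope sizes, between A and B): C4 = 229 × 324 mm.
Off by 1 mm total — nearest standard size.

C4 (229 × 324 mm)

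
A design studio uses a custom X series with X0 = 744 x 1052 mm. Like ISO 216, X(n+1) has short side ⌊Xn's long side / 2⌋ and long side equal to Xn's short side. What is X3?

263 × 372 mm

X1: ⌊1052/2⌋ × 744 = 526 × 744 mm
X2: ⌊744/2⌋ × 526 = 372 × 526 mm
X3: ⌊526/2⌋ × 372 = 263 × 372 mm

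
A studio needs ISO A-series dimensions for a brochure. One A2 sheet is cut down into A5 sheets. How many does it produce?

A2 = 420 × 594 mm; A5 = 148 × 210 mm.
Each halving step doubles the count; 3 steps from A2 to A5.
2^3 = 8.

8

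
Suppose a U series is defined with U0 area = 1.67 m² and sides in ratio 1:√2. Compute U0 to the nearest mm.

1087 × 1537 mm

Let the short side be w mm. Then w · w√2 = 1.67 m² = 1,670,000 mm².
w² = 1,670,000/√2, so w ≈ 1086.7 mm; long side = w√2 ≈ 1536.8 mm.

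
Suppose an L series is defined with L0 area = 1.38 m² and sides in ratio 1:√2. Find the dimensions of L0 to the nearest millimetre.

988 × 1397 mm

Let the short side be w mm. Then w · w√2 = 1.38 m² = 1,380,000 mm².
w² = 1,380,000/√2, so w ≈ 987.8 mm; long side = w√2 ≈ 1397.0 mm.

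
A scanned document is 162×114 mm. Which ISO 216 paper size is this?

Aspect ratio 162/114 ≈ 1.421 — close to the ISO √2 ≈ 1.414.
In the C-series (envelope sizes, between A and B): C6 = 114 × 162 mm.

C6 (114 × 162 mm)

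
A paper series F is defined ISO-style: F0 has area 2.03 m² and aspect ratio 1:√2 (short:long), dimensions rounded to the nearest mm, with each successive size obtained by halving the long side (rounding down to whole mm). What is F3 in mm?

Let F0's short side be w mm. w · w√2 = 2.03 m² = 2,030,000 mm², so w ≈ 1198.1 mm and w√2 ≈ 1694.4 mm → F0 = 1198 × 1694 mm.
F1: ⌊1694/2⌋ × 1198 = 847 × 1198 mm
F2: ⌊1198/2⌋ × 847 = 599 × 847 mm
F3: ⌊847/2⌋ × 599 = 423 × 599 mm

423 × 599 mm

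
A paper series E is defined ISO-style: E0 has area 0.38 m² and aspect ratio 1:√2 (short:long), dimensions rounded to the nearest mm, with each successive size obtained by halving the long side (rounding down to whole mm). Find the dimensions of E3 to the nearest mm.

183 × 259 mm

Let E0's short side be w mm. w · w√2 = 0.38 m² = 380,000 mm², so w ≈ 518.4 mm and w√2 ≈ 733.1 mm → E0 = 518 × 733 mm.
E1: ⌊733/2⌋ × 518 = 366 × 518 mm
E2: ⌊518/2⌋ × 366 = 259 × 366 mm
E3: ⌊366/2⌋ × 259 = 183 × 259 mm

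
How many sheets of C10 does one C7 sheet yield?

8

C7 = 81 × 114 mm; C10 = 28 × 40 mm.
Each halving step doubles the count; 3 steps from C7 to C10.
2^3 = 8.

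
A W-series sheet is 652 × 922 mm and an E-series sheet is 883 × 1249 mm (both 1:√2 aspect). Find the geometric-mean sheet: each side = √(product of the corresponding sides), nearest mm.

759 × 1073 mm

Short side: √(652 · 883) = √575716 ≈ 758.8 → 759 mm
Long side: √(922 · 1249) = √1151578 ≈ 1073.1 → 1073 mm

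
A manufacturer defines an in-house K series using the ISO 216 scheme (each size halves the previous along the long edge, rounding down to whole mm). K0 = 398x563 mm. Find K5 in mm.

70 × 99 mm

K1: ⌊563/2⌋ × 398 = 281 × 398 mm
K2: ⌊398/2⌋ × 281 = 199 × 281 mm
K3: ⌊281/2⌋ × 199 = 140 × 199 mm
K4: ⌊199/2⌋ × 140 = 99 × 140 mm
K5: ⌊140/2⌋ × 99 = 70 × 99 mm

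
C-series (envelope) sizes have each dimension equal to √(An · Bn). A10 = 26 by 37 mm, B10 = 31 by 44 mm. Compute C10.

28 × 40 mm

Short side: √(26 · 31) = √806 ≈ 28.4 → 28 mm
Long side: √(37 · 44) = √1628 ≈ 40.3 → 40 mm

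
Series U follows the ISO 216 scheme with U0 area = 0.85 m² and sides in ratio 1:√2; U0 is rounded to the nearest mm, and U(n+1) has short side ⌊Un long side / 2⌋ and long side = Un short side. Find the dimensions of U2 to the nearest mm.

387 × 548 mm

Let U0's short side be w mm. w · w√2 = 0.85 m² = 850,000 mm², so w ≈ 775.3 mm and w√2 ≈ 1096.4 mm → U0 = 775 × 1096 mm.
U1: ⌊1096/2⌋ × 775 = 548 × 775 mm
U2: ⌊775/2⌋ × 548 = 387 × 548 mm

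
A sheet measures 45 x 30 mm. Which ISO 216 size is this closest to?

B10 (31 × 44 mm)

Aspect ratio 45/30 ≈ 1.500 (ISO target is √2 ≈ 1.414).
In the B-series (B0 = 1000 × 1414 mm): B10 = 31 × 44 mm.
Off by 2 mm total — nearest standard size.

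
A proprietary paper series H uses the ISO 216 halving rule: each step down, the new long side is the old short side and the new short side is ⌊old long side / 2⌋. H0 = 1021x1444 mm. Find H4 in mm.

H1: ⌊1444/2⌋ × 1021 = 722 × 1021 mm
H2: ⌊1021/2⌋ × 722 = 510 × 722 mm
H3: ⌊722/2⌋ × 510 = 361 × 510 mm
H4: ⌊510/2⌋ × 361 = 255 × 361 mm

255 × 361 mm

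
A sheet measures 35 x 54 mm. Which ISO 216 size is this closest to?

Aspect ratio 54/35 ≈ 1.543 (ISO target is √2 ≈ 1.414).
In the A-series (A0 area = 1 m²): A9 = 37 × 52 mm.
Off by 4 mm total — nearest standard size.

A9 (37 × 52 mm)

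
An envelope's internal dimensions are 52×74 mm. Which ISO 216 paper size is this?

A8 (52 × 74 mm)

Aspect ratio 74/52 ≈ 1.423 — close to the ISO √2 ≈ 1.414.
In the A-series (A0 area = 1 m²): A8 = 52 × 74 mm.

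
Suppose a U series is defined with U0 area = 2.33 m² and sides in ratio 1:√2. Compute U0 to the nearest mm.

1284 × 1815 mm

Let the short side be w mm. Then w · w√2 = 2.33 m² = 2,330,000 mm².
w² = 2,330,000/√2, so w ≈ 1283.6 mm; long side = w√2 ≈ 1815.2 mm.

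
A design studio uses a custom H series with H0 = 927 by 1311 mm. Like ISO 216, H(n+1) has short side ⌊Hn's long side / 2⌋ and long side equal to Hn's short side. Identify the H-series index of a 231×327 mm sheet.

H4

H0: 927 × 1311 mm
H1: 655 × 927 mm
H2: 463 × 655 mm
H3: 327 × 463 mm
H4: 231 × 327 mm
H5: 163 × 231 mm
→ matches H4.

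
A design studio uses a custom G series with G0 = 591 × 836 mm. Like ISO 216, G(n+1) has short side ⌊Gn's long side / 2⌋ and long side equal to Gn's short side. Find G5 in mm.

104 × 147 mm

G1: ⌊836/2⌋ × 591 = 418 × 591 mm
G2: ⌊591/2⌋ × 418 = 295 × 418 mm
G3: ⌊418/2⌋ × 295 = 209 × 295 mm
G4: ⌊295/2⌋ × 209 = 147 × 209 mm
G5: ⌊209/2⌋ × 147 = 104 × 147 mm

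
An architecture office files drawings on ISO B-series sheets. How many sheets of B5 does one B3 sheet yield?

B3 = 353 × 500 mm; B5 = 176 × 250 mm.
Each halving step doubles the count; 2 steps from B3 to B5.
2^2 = 4.

4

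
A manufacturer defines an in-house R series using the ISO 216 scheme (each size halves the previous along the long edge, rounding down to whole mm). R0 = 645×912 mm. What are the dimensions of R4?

161 × 228 mm

R1: ⌊912/2⌋ × 645 = 456 × 645 mm
R2: ⌊645/2⌋ × 456 = 322 × 456 mm
R3: ⌊456/2⌋ × 322 = 228 × 322 mm
R4: ⌊322/2⌋ × 228 = 161 × 228 mm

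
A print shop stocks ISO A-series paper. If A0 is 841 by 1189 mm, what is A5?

A1: ⌊1189/2⌋ × 841 = 594 × 841 mm
A2: ⌊841/2⌋ × 594 = 420 × 594 mm
A3: ⌊594/2⌋ × 420 = 297 × 420 mm
A4: ⌊420/2⌋ × 297 = 210 × 297 mm
A5: ⌊297/2⌋ × 210 = 148 × 210 mm

148 × 210 mm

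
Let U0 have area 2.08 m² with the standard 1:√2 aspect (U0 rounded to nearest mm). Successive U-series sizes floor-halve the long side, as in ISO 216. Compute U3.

428 × 606 mm

Let U0's short side be w mm. w · w√2 = 2.08 m² = 2,080,000 mm², so w ≈ 1212.8 mm and w√2 ≈ 1715.1 mm → U0 = 1213 × 1715 mm.
U1: ⌊1715/2⌋ × 1213 = 857 × 1213 mm
U2: ⌊1213/2⌋ × 857 = 606 × 857 mm
U3: ⌊857/2⌋ × 606 = 428 × 606 mm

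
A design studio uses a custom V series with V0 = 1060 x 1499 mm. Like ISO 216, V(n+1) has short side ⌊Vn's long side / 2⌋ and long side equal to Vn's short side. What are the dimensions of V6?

132 × 187 mm

V1: ⌊1499/2⌋ × 1060 = 749 × 1060 mm
V2: ⌊1060/2⌋ × 749 = 530 × 749 mm
V3: ⌊749/2⌋ × 530 = 374 × 530 mm
V4: ⌊530/2⌋ × 374 = 265 × 374 mm
V5: ⌊374/2⌋ × 265 = 187 × 265 mm
V6: ⌊265/2⌋ × 187 = 132 × 187 mm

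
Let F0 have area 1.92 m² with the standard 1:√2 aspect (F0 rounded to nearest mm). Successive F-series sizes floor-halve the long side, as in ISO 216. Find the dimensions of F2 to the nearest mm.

Let F0's short side be w mm. w · w√2 = 1.92 m² = 1,920,000 mm², so w ≈ 1165.2 mm and w√2 ≈ 1647.8 mm → F0 = 1165 × 1648 mm.
F1: ⌊1648/2⌋ × 1165 = 824 × 1165 mm
F2: ⌊1165/2⌋ × 824 = 582 × 824 mm

582 × 824 mm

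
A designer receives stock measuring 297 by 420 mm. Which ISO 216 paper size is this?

Aspect ratio 420/297 ≈ 1.414 — close to the ISO √2 ≈ 1.414.
In the A-series (A0 area = 1 m²): A3 = 297 × 420 mm.

A3 (297 × 420 mm)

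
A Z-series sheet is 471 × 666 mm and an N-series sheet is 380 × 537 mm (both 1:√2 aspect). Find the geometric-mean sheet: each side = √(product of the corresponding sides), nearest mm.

Short side: √(471 · 380) = √178980 ≈ 423.1 → 423 mm
Long side: √(666 · 537) = √357642 ≈ 598.0 → 598 mm

423 × 598 mm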